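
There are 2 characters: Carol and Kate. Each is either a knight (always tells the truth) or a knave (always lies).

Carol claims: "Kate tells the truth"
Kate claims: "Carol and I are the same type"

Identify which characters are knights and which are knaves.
Carol is a knight.
Kate is a knight.

Verification:
- Carol (knight) says "Kate tells the truth" - this is TRUE because Kate is a knight.
- Kate (knight) says "Carol and I are the same type" - this is TRUE because Kate is a knight and Carol is a knight.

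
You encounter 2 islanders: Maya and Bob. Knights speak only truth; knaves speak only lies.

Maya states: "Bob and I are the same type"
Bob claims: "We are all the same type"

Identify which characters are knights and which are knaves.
Maya is a knight.
Bob is a knight.

Verification:
- Maya (knight) says "Bob and I are the same type" - this is TRUE because Maya is a knight and Bob is a knight.
- Bob (knight) says "We are all the same type" - this is TRUE because Maya and Bob are knights.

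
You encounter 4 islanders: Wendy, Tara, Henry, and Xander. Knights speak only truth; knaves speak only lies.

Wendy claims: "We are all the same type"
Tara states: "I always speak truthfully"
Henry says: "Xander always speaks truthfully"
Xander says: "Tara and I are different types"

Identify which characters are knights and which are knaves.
Wendy is a knave.
Tara is a knave.
Henry is a knight.
Xander is a knight.

Verification:
- Wendy (knave) says "We are all the same type" - this is FALSE (a lie) because Henry and Xander are knights and Wendy and Tara are knaves.
- Tara (knave) says "I always speak truthfully" - this is FALSE (a lie) because Tara is a knave.
- Henry (knight) says "Xander always speaks truthfully" - this is TRUE because Xander is a knight.
- Xander (knight) says "Tara and I are different types" - this is TRUE because Xander is a knight and Tara is a knave.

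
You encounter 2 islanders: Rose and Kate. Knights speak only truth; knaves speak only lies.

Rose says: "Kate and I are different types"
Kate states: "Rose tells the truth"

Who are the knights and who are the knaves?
Rose is a knave.
Kate is a knave.

Verification:
- Rose (knave) says "Kate and I are different types" - this is FALSE (a lie) because Rose is a knave and Kate is a knave.
- Kate (knave) says "Rose tells the truth" - this is FALSE (a lie) because Rose is a knave.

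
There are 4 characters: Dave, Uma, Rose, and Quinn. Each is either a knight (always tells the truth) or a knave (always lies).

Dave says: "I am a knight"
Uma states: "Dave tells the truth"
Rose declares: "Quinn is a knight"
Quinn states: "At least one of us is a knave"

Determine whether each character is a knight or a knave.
Dave is a knave.
Uma is a knave.
Rose is a knight.
Quinn is a knight.

Verification:
- Dave (knave) says "I am a knight" - this is FALSE (a lie) because Dave is a knave.
- Uma (knave) says "Dave tells the truth" - this is FALSE (a lie) because Dave is a knave.
- Rose (knight) says "Quinn is a knight" - this is TRUE because Quinn is a knight.
- Quinn (knight) says "At least one of us is a knave" - this is TRUE because Dave and Uma are knaves.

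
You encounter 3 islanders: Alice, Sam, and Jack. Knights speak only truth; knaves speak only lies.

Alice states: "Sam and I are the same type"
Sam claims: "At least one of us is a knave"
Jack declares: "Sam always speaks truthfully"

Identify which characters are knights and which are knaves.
Alice is a knave.
Sam is a knight.
Jack is a knight.

Verification:
- Alice (knave) says "Sam and I are the same type" - this is FALSE (a lie) because Alice is a knave and Sam is a knight.
- Sam (knight) says "At least one of us is a knave" - this is TRUE because Alice is a knave.
- Jack (knight) says "Sam always speaks truthfully" - this is TRUE because Sam is a knight.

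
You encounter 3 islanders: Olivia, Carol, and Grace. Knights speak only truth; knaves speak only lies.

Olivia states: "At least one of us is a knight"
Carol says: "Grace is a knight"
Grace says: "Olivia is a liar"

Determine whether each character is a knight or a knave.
Olivia is a knight.
Carol is a knave.
Grace is a knave.

Verification:
- Olivia (knight) says "At least one of us is a knight" - this is TRUE because Olivia is a knight.
- Carol (knave) says "Grace is a knight" - this is FALSE (a lie) because Grace is a knave.
- Grace (knave) says "Olivia is a liar" - this is FALSE (a lie) because Olivia is a knight.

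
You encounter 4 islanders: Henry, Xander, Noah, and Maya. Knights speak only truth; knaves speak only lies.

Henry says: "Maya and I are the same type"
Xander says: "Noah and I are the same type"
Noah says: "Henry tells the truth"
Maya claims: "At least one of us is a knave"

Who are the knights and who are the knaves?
Henry is a knight.
Xander is a knave.
Noah is a knight.
Maya is a knight.

Verification:
- Henry (knight) says "Maya and I are the same type" - this is TRUE because Henry is a knight and Maya is a knight.
- Xander (knave) says "Noah and I are the same type" - this is FALSE (a lie) because Xander is a knave and Noah is a knight.
- Noah (knight) says "Henry tells the truth" - this is TRUE because Henry is a knight.
- Maya (knight) says "At least one of us is a knave" - this is TRUE because Xander is a knave.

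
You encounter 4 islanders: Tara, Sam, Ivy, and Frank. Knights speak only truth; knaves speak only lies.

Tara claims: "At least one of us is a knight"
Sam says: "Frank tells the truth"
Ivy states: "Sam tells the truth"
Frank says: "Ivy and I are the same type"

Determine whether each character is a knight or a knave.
Tara is a knight.
Sam is a knight.
Ivy is a knight.
Frank is a knight.

Verification:
- Tara (knight) says "At least one of us is a knight" - this is TRUE because Tara, Sam, Ivy, and Frank are knights.
- Sam (knight) says "Frank tells the truth" - this is TRUE because Frank is a knight.
- Ivy (knight) says "Sam tells the truth" - this is TRUE because Sam is a knight.
- Frank (knight) says "Ivy and I are the same type" - this is TRUE because Frank is a knight and Ivy is a knight.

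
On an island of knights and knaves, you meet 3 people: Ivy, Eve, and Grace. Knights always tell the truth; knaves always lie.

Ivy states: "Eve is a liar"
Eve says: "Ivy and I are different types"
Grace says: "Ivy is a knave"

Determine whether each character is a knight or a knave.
Ivy is a knave.
Eve is a knight.
Grace is a knight.

Verification:
- Ivy (knave) says "Eve is a liar" - this is FALSE (a lie) because Eve is a knight.
- Eve (knight) says "Ivy and I are different types" - this is TRUE because Eve is a knight and Ivy is a knave.
- Grace (knight) says "Ivy is a knave" - this is TRUE because Ivy is a knave.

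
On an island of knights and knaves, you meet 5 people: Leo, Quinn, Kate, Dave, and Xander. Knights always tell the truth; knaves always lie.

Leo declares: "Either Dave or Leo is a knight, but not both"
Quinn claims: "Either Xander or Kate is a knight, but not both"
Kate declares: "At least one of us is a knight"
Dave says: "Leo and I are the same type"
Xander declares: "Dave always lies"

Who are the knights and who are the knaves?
Leo is a knight.
Quinn is a knave.
Kate is a knight.
Dave is a knave.
Xander is a knight.

Verification:
- Leo (knight) says "Either Dave or Leo is a knight, but not both" - this is TRUE because Dave is a knave and Leo is a knight.
- Quinn (knave) says "Either Xander or Kate is a knight, but not both" - this is FALSE (a lie) because Xander is a knight and Kate is a knight.
- Kate (knight) says "At least one of us is a knight" - this is TRUE because Leo, Kate, and Xander are knights.
- Dave (knave) says "Leo and I are the same type" - this is FALSE (a lie) because Dave is a knave and Leo is a knight.
- Xander (knight) says "Dave always lies" - this is TRUE because Dave is a knave.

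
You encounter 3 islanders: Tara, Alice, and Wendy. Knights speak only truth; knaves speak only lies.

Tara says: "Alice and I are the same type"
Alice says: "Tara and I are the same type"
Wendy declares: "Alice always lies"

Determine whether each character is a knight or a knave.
Tara is a knight.
Alice is a knight.
Wendy is a knave.

Verification:
- Tara (knight) says "Alice and I are the same type" - this is TRUE because Tara is a knight and Alice is a knight.
- Alice (knight) says "Tara and I are the same type" - this is TRUE because Alice is a knight and Tara is a knight.
- Wendy (knave) says "Alice always lies" - this is FALSE (a lie) because Alice is a knight.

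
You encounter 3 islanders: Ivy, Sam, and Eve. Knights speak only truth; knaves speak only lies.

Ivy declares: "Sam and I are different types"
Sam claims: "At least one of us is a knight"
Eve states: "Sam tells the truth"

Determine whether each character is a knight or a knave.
Ivy is a knave.
Sam is a knave.
Eve is a knave.

Verification:
- Ivy (knave) says "Sam and I are different types" - this is FALSE (a lie) because Ivy is a knave and Sam is a knave.
- Sam (knave) says "At least one of us is a knight" - this is FALSE (a lie) because no one is a knight.
- Eve (knave) says "Sam tells the truth" - this is FALSE (a lie) because Sam is a knave.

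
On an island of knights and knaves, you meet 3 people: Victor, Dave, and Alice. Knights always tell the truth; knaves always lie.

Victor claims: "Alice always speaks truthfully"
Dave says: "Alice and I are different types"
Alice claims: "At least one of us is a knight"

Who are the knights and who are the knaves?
Victor is a knave.
Dave is a knave.
Alice is a knave.

Verification:
- Victor (knave) says "Alice always speaks truthfully" - this is FALSE (a lie) because Alice is a knave.
- Dave (knave) says "Alice and I are different types" - this is FALSE (a lie) because Dave is a knave and Alice is a knave.
- Alice (knave) says "At least one of us is a knight" - this is FALSE (a lie) because no one is a knight.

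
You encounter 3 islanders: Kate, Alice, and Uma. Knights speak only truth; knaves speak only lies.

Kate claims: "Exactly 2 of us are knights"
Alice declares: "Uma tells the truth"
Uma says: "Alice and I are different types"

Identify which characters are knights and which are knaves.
Kate is a knave.
Alice is a knave.
Uma is a knave.

Verification:
- Kate (knave) says "Exactly 2 of us are knights" - this is FALSE (a lie) because there are 0 knights.
- Alice (knave) says "Uma tells the truth" - this is FALSE (a lie) because Uma is a knave.
- Uma (knave) says "Alice and I are different types" - this is FALSE (a lie) because Uma is a knave and Alice is a knave.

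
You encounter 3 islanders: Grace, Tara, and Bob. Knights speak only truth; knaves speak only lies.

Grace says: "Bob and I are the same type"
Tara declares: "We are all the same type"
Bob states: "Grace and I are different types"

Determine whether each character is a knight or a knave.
Grace is a knave.
Tara is a knave.
Bob is a knight.

Verification:
- Grace (knave) says "Bob and I are the same type" - this is FALSE (a lie) because Grace is a knave and Bob is a knight.
- Tara (knave) says "We are all the same type" - this is FALSE (a lie) because Bob is a knight and Grace and Tara are knaves.
- Bob (knight) says "Grace and I are different types" - this is TRUE because Bob is a knight and Grace is a knave.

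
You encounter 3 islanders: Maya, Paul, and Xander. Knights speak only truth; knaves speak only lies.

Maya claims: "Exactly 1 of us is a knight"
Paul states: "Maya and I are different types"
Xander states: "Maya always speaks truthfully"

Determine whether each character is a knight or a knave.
Maya is a knave.
Paul is a knave.
Xander is a knave.

Verification:
- Maya (knave) says "Exactly 1 of us is a knight" - this is FALSE (a lie) because there are 0 knights.
- Paul (knave) says "Maya and I are different types" - this is FALSE (a lie) because Paul is a knave and Maya is a knave.
- Xander (knave) says "Maya always speaks truthfully" - this is FALSE (a lie) because Maya is a knave.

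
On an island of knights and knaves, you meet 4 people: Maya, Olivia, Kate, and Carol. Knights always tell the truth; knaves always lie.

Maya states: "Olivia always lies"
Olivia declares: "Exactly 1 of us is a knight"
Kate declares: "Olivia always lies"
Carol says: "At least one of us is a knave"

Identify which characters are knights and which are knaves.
Maya is a knight.
Olivia is a knave.
Kate is a knight.
Carol is a knight.

Verification:
- Maya (knight) says "Olivia always lies" - this is TRUE because Olivia is a knave.
- Olivia (knave) says "Exactly 1 of us is a knight" - this is FALSE (a lie) because there are 3 knights.
- Kate (knight) says "Olivia always lies" - this is TRUE because Olivia is a knave.
- Carol (knight) says "At least one of us is a knave" - this is TRUE because Olivia is a knave.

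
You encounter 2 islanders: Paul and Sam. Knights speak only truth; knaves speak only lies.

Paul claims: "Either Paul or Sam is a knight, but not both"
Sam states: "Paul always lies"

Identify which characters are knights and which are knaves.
Paul is a knight.
Sam is a knave.

Verification:
- Paul (knight) says "Either Paul or Sam is a knight, but not both" - this is TRUE because Paul is a knight and Sam is a knave.
- Sam (knave) says "Paul always lies" - this is FALSE (a lie) because Paul is a knight.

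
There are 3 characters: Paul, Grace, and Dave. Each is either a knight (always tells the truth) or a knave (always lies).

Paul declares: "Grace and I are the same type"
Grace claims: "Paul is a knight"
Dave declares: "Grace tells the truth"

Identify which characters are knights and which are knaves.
Paul is a knight.
Grace is a knight.
Dave is a knight.

Verification:
- Paul (knight) says "Grace and I are the same type" - this is TRUE because Paul is a knight and Grace is a knight.
- Grace (knight) says "Paul is a knight" - this is TRUE because Paul is a knight.
- Dave (knight) says "Grace tells the truth" - this is TRUE because Grace is a knight.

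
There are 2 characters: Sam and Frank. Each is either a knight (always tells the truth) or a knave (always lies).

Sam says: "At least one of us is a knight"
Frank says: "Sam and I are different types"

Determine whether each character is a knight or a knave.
Sam is a knave.
Frank is a knave.

Verification:
- Sam (knave) says "At least one of us is a knight" - this is FALSE (a lie) because no one is a knight.
- Frank (knave) says "Sam and I are different types" - this is FALSE (a lie) because Frank is a knave and Sam is a knave.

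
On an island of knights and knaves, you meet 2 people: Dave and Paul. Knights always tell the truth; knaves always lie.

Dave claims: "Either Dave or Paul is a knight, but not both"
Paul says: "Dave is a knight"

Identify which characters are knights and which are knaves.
Dave is a knave.
Paul is a knave.

Verification:
- Dave (knave) says "Either Dave or Paul is a knight, but not both" - this is FALSE (a lie) because Dave is a knave and Paul is a knave.
- Paul (knave) says "Dave is a knight" - this is FALSE (a lie) because Dave is a knave.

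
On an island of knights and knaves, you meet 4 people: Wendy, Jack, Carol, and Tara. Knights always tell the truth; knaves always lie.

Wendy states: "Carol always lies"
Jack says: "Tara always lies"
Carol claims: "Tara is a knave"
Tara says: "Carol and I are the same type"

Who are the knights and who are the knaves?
Wendy is a knave.
Jack is a knight.
Carol is a knight.
Tara is a knave.

Verification:
- Wendy (knave) says "Carol always lies" - this is FALSE (a lie) because Carol is a knight.
- Jack (knight) says "Tara always lies" - this is TRUE because Tara is a knave.
- Carol (knight) says "Tara is a knave" - this is TRUE because Tara is a knave.
- Tara (knave) says "Carol and I are the same type" - this is FALSE (a lie) because Tara is a knave and Carol is a knight.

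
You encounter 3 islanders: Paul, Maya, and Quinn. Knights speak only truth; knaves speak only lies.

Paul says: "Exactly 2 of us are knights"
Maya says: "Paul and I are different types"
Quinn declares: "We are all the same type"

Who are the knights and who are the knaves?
Paul is a knave.
Maya is a knight.
Quinn is a knave.

Verification:
- Paul (knave) says "Exactly 2 of us are knights" - this is FALSE (a lie) because there are 1 knights.
- Maya (knight) says "Paul and I are different types" - this is TRUE because Maya is a knight and Paul is a knave.
- Quinn (knave) says "We are all the same type" - this is FALSE (a lie) because Maya is a knight and Paul and Quinn are knaves.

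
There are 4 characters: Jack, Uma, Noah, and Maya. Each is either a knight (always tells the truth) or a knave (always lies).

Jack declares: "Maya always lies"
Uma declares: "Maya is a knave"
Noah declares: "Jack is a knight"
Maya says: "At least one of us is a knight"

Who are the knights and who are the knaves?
Jack is a knave.
Uma is a knave.
Noah is a knave.
Maya is a knight.

Verification:
- Jack (knave) says "Maya always lies" - this is FALSE (a lie) because Maya is a knight.
- Uma (knave) says "Maya is a knave" - this is FALSE (a lie) because Maya is a knight.
- Noah (knave) says "Jack is a knight" - this is FALSE (a lie) because Jack is a knave.
- Maya (knight) says "At least one of us is a knight" - this is TRUE because Maya is a knight.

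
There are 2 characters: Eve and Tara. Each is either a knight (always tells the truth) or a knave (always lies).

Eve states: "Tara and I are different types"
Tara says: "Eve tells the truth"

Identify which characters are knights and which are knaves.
Eve is a knave.
Tara is a knave.

Verification:
- Eve (knave) says "Tara and I are different types" - this is FALSE (a lie) because Eve is a knave and Tara is a knave.
- Tara (knave) says "Eve tells the truth" - this is FALSE (a lie) because Eve is a knave.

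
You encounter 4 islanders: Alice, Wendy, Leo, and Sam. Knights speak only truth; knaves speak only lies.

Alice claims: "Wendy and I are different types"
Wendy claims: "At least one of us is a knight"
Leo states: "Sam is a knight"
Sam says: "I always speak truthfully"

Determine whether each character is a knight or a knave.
Alice is a knave.
Wendy is a knave.
Leo is a knave.
Sam is a knave.

Verification:
- Alice (knave) says "Wendy and I are different types" - this is FALSE (a lie) because Alice is a knave and Wendy is a knave.
- Wendy (knave) says "At least one of us is a knight" - this is FALSE (a lie) because no one is a knight.
- Leo (knave) says "Sam is a knight" - this is FALSE (a lie) because Sam is a knave.
- Sam (knave) says "I always speak truthfully" - this is FALSE (a lie) because Sam is a knave.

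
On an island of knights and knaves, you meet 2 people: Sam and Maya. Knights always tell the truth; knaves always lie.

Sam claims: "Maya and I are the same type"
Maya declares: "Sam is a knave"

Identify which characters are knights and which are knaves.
Sam is a knave.
Maya is a knight.

Verification:
- Sam (knave) says "Maya and I are the same type" - this is FALSE (a lie) because Sam is a knave and Maya is a knight.
- Maya (knight) says "Sam is a knave" - this is TRUE because Sam is a knave.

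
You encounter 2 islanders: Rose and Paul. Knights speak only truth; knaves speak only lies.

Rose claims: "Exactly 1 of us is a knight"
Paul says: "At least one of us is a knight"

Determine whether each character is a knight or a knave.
Rose is a knave.
Paul is a knave.

Verification:
- Rose (knave) says "Exactly 1 of us is a knight" - this is FALSE (a lie) because there are 0 knights.
- Paul (knave) says "At least one of us is a knight" - this is FALSE (a lie) because no one is a knight.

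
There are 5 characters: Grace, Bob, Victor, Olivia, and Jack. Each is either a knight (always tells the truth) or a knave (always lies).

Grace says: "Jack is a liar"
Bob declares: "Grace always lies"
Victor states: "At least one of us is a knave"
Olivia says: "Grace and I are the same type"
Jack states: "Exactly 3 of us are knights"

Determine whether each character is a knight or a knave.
Grace is a knight.
Bob is a knave.
Victor is a knight.
Olivia is a knave.
Jack is a knave.

Verification:
- Grace (knight) says "Jack is a liar" - this is TRUE because Jack is a knave.
- Bob (knave) says "Grace always lies" - this is FALSE (a lie) because Grace is a knight.
- Victor (knight) says "At least one of us is a knave" - this is TRUE because Bob, Olivia, and Jack are knaves.
- Olivia (knave) says "Grace and I are the same type" - this is FALSE (a lie) because Olivia is a knave and Grace is a knight.
- Jack (knave) says "Exactly 3 of us are knights" - this is FALSE (a lie) because there are 2 knights.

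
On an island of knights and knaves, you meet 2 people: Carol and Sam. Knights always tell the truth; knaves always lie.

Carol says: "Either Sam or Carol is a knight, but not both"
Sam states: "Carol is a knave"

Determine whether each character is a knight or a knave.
Carol is a knight.
Sam is a knave.

Verification:
- Carol (knight) says "Either Sam or Carol is a knight, but not both" - this is TRUE because Sam is a knave and Carol is a knight.
- Sam (knave) says "Carol is a knave" - this is FALSE (a lie) because Carol is a knight.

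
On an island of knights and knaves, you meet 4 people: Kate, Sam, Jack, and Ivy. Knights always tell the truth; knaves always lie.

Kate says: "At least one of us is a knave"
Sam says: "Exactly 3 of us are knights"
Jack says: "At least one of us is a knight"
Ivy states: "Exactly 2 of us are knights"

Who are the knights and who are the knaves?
Kate is a knight.
Sam is a knight.
Jack is a knight.
Ivy is a knave.

Verification:
- Kate (knight) says "At least one of us is a knave" - this is TRUE because Ivy is a knave.
- Sam (knight) says "Exactly 3 of us are knights" - this is TRUE because there are 3 knights.
- Jack (knight) says "At least one of us is a knight" - this is TRUE because Kate, Sam, and Jack are knights.
- Ivy (knave) says "Exactly 2 of us are knights" - this is FALSE (a lie) because there are 3 knights.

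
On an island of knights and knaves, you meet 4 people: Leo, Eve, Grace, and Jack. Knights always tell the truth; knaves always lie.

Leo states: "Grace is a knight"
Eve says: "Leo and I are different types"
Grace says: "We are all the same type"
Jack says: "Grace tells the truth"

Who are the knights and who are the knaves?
Leo is a knave.
Eve is a knight.
Grace is a knave.
Jack is a knave.

Verification:
- Leo (knave) says "Grace is a knight" - this is FALSE (a lie) because Grace is a knave.
- Eve (knight) says "Leo and I are different types" - this is TRUE because Eve is a knight and Leo is a knave.
- Grace (knave) says "We are all the same type" - this is FALSE (a lie) because Eve is a knight and Leo, Grace, and Jack are knaves.
- Jack (knave) says "Grace tells the truth" - this is FALSE (a lie) because Grace is a knave.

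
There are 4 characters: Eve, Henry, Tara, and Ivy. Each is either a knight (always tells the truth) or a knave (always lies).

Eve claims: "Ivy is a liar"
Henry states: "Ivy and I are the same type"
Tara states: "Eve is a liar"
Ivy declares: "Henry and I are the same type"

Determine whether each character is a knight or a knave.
Eve is a knave.
Henry is a knight.
Tara is a knight.
Ivy is a knight.

Verification:
- Eve (knave) says "Ivy is a liar" - this is FALSE (a lie) because Ivy is a knight.
- Henry (knight) says "Ivy and I are the same type" - this is TRUE because Henry is a knight and Ivy is a knight.
- Tara (knight) says "Eve is a liar" - this is TRUE because Eve is a knave.
- Ivy (knight) says "Henry and I are the same type" - this is TRUE because Ivy is a knight and Henry is a knight.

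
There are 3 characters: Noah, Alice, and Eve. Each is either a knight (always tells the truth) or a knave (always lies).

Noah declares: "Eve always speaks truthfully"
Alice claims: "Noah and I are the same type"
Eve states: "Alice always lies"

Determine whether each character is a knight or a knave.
Noah is a knight.
Alice is a knave.
Eve is a knight.

Verification:
- Noah (knight) says "Eve always speaks truthfully" - this is TRUE because Eve is a knight.
- Alice (knave) says "Noah and I are the same type" - this is FALSE (a lie) because Alice is a knave and Noah is a knight.
- Eve (knight) says "Alice always lies" - this is TRUE because Alice is a knave.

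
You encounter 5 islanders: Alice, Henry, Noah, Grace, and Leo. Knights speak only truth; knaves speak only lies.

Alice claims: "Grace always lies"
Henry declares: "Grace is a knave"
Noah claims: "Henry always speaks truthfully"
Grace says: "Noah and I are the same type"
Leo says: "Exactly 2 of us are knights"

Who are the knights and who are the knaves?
Alice is a knight.
Henry is a knight.
Noah is a knight.
Grace is a knave.
Leo is a knave.

Verification:
- Alice (knight) says "Grace always lies" - this is TRUE because Grace is a knave.
- Henry (knight) says "Grace is a knave" - this is TRUE because Grace is a knave.
- Noah (knight) says "Henry always speaks truthfully" - this is TRUE because Henry is a knight.
- Grace (knave) says "Noah and I are the same type" - this is FALSE (a lie) because Grace is a knave and Noah is a knight.
- Leo (knave) says "Exactly 2 of us are knights" - this is FALSE (a lie) because there are 3 knights.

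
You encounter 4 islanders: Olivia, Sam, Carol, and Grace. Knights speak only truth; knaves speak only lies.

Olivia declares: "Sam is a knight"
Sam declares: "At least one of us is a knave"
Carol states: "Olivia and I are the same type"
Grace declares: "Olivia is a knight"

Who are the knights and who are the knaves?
Olivia is a knight.
Sam is a knight.
Carol is a knave.
Grace is a knight.

Verification:
- Olivia (knight) says "Sam is a knight" - this is TRUE because Sam is a knight.
- Sam (knight) says "At least one of us is a knave" - this is TRUE because Carol is a knave.
- Carol (knave) says "Olivia and I are the same type" - this is FALSE (a lie) because Carol is a knave and Olivia is a knight.
- Grace (knight) says "Olivia is a knight" - this is TRUE because Olivia is a knight.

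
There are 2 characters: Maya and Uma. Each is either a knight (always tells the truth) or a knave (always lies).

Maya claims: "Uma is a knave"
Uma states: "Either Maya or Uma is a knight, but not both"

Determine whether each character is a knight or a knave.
Maya is a knave.
Uma is a knight.

Verification:
- Maya (knave) says "Uma is a knave" - this is FALSE (a lie) because Uma is a knight.
- Uma (knight) says "Either Maya or Uma is a knight, but not both" - this is TRUE because Maya is a knave and Uma is a knight.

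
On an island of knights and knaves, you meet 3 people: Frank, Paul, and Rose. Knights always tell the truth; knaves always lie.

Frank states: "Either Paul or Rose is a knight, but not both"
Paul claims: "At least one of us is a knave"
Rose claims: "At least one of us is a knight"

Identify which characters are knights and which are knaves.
Frank is a knave.
Paul is a knight.
Rose is a knight.

Verification:
- Frank (knave) says "Either Paul or Rose is a knight, but not both" - this is FALSE (a lie) because Paul is a knight and Rose is a knight.
- Paul (knight) says "At least one of us is a knave" - this is TRUE because Frank is a knave.
- Rose (knight) says "At least one of us is a knight" - this is TRUE because Paul and Rose are knights.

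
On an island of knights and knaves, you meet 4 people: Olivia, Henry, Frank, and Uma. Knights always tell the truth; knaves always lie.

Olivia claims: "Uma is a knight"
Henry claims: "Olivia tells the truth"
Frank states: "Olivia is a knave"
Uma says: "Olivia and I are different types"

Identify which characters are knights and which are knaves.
Olivia is a knave.
Henry is a knave.
Frank is a knight.
Uma is a knave.

Verification:
- Olivia (knave) says "Uma is a knight" - this is FALSE (a lie) because Uma is a knave.
- Henry (knave) says "Olivia tells the truth" - this is FALSE (a lie) because Olivia is a knave.
- Frank (knight) says "Olivia is a knave" - this is TRUE because Olivia is a knave.
- Uma (knave) says "Olivia and I are different types" - this is FALSE (a lie) because Uma is a knave and Olivia is a knave.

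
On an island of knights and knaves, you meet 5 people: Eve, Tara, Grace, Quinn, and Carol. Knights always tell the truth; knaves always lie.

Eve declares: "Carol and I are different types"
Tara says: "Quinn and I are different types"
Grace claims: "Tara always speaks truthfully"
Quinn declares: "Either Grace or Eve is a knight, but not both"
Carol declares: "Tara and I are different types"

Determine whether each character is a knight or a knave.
Eve is a knave.
Tara is a knave.
Grace is a knave.
Quinn is a knave.
Carol is a knave.

Verification:
- Eve (knave) says "Carol and I are different types" - this is FALSE (a lie) because Eve is a knave and Carol is a knave.
- Tara (knave) says "Quinn and I are different types" - this is FALSE (a lie) because Tara is a knave and Quinn is a knave.
- Grace (knave) says "Tara always speaks truthfully" - this is FALSE (a lie) because Tara is a knave.
- Quinn (knave) says "Either Grace or Eve is a knight, but not both" - this is FALSE (a lie) because Grace is a knave and Eve is a knave.
- Carol (knave) says "Tara and I are different types" - this is FALSE (a lie) because Carol is a knave and Tara is a knave.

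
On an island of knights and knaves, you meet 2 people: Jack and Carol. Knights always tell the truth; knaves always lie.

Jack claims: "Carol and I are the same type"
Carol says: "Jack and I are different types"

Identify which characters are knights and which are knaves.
Jack is a knave.
Carol is a knight.

Verification:
- Jack (knave) says "Carol and I are the same type" - this is FALSE (a lie) because Jack is a knave and Carol is a knight.
- Carol (knight) says "Jack and I are different types" - this is TRUE because Carol is a knight and Jack is a knave.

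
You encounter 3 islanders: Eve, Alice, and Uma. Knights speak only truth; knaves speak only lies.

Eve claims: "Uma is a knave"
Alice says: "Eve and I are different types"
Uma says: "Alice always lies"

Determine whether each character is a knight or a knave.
Eve is a knave.
Alice is a knave.
Uma is a knight.

Verification:
- Eve (knave) says "Uma is a knave" - this is FALSE (a lie) because Uma is a knight.
- Alice (knave) says "Eve and I are different types" - this is FALSE (a lie) because Alice is a knave and Eve is a knave.
- Uma (knight) says "Alice always lies" - this is TRUE because Alice is a knave.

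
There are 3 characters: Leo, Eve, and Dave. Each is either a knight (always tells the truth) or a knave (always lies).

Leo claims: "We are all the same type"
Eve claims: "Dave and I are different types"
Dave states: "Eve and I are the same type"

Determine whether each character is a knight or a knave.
Leo is a knave.
Eve is a knight.
Dave is a knave.

Verification:
- Leo (knave) says "We are all the same type" - this is FALSE (a lie) because Eve is a knight and Leo and Dave are knaves.
- Eve (knight) says "Dave and I are different types" - this is TRUE because Eve is a knight and Dave is a knave.
- Dave (knave) says "Eve and I are the same type" - this is FALSE (a lie) because Dave is a knave and Eve is a knight.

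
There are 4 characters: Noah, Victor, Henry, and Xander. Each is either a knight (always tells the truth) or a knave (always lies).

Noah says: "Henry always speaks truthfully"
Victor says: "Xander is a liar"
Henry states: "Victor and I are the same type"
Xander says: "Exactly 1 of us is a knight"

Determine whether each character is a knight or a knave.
Noah is a knight.
Victor is a knight.
Henry is a knight.
Xander is a knave.

Verification:
- Noah (knight) says "Henry always speaks truthfully" - this is TRUE because Henry is a knight.
- Victor (knight) says "Xander is a liar" - this is TRUE because Xander is a knave.
- Henry (knight) says "Victor and I are the same type" - this is TRUE because Henry is a knight and Victor is a knight.
- Xander (knave) says "Exactly 1 of us is a knight" - this is FALSE (a lie) because there are 3 knights.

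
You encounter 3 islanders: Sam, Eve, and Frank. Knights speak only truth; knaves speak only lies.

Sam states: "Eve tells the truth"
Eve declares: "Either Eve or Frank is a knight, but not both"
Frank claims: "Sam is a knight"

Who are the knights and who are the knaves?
Sam is a knave.
Eve is a knave.
Frank is a knave.

Verification:
- Sam (knave) says "Eve tells the truth" - this is FALSE (a lie) because Eve is a knave.
- Eve (knave) says "Either Eve or Frank is a knight, but not both" - this is FALSE (a lie) because Eve is a knave and Frank is a knave.
- Frank (knave) says "Sam is a knight" - this is FALSE (a lie) because Sam is a knave.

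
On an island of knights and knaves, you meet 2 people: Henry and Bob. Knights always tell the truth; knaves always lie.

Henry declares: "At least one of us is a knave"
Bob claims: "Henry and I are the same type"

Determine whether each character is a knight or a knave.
Henry is a knight.
Bob is a knave.

Verification:
- Henry (knight) says "At least one of us is a knave" - this is TRUE because Bob is a knave.
- Bob (knave) says "Henry and I are the same type" - this is FALSE (a lie) because Bob is a knave and Henry is a knight.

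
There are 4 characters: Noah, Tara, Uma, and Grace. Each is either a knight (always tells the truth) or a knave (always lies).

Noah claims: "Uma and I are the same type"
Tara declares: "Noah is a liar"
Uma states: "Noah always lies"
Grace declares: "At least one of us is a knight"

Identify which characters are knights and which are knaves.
Noah is a knave.
Tara is a knight.
Uma is a knight.
Grace is a knight.

Verification:
- Noah (knave) says "Uma and I are the same type" - this is FALSE (a lie) because Noah is a knave and Uma is a knight.
- Tara (knight) says "Noah is a liar" - this is TRUE because Noah is a knave.
- Uma (knight) says "Noah always lies" - this is TRUE because Noah is a knave.
- Grace (knight) says "At least one of us is a knight" - this is TRUE because Tara, Uma, and Grace are knights.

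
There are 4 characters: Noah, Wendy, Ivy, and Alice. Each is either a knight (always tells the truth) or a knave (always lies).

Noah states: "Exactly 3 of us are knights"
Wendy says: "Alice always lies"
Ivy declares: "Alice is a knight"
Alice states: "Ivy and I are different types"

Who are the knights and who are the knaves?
Noah is a knave.
Wendy is a knight.
Ivy is a knave.
Alice is a knave.

Verification:
- Noah (knave) says "Exactly 3 of us are knights" - this is FALSE (a lie) because there are 1 knights.
- Wendy (knight) says "Alice always lies" - this is TRUE because Alice is a knave.
- Ivy (knave) says "Alice is a knight" - this is FALSE (a lie) because Alice is a knave.
- Alice (knave) says "Ivy and I are different types" - this is FALSE (a lie) because Alice is a knave and Ivy is a knave.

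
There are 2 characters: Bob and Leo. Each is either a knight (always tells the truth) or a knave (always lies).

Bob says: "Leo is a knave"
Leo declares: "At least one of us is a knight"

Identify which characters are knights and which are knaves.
Bob is a knave.
Leo is a knight.

Verification:
- Bob (knave) says "Leo is a knave" - this is FALSE (a lie) because Leo is a knight.
- Leo (knight) says "At least one of us is a knight" - this is TRUE because Leo is a knight.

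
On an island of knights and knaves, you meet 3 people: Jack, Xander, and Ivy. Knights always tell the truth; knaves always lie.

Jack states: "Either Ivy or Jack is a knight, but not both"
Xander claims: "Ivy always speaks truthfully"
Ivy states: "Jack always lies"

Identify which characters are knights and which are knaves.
Jack is a knight.
Xander is a knave.
Ivy is a knave.

Verification:
- Jack (knight) says "Either Ivy or Jack is a knight, but not both" - this is TRUE because Ivy is a knave and Jack is a knight.
- Xander (knave) says "Ivy always speaks truthfully" - this is FALSE (a lie) because Ivy is a knave.
- Ivy (knave) says "Jack always lies" - this is FALSE (a lie) because Jack is a knight.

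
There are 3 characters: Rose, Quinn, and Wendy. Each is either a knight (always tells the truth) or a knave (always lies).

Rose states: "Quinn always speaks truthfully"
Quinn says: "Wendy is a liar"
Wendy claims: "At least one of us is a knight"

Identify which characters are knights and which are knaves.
Rose is a knave.
Quinn is a knave.
Wendy is a knight.

Verification:
- Rose (knave) says "Quinn always speaks truthfully" - this is FALSE (a lie) because Quinn is a knave.
- Quinn (knave) says "Wendy is a liar" - this is FALSE (a lie) because Wendy is a knight.
- Wendy (knight) says "At least one of us is a knight" - this is TRUE because Wendy is a knight.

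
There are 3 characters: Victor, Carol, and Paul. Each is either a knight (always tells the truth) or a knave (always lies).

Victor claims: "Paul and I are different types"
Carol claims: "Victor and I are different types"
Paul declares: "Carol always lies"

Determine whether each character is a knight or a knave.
Victor is a knave.
Carol is a knight.
Paul is a knave.

Verification:
- Victor (knave) says "Paul and I are different types" - this is FALSE (a lie) because Victor is a knave and Paul is a knave.
- Carol (knight) says "Victor and I are different types" - this is TRUE because Carol is a knight and Victor is a knave.
- Paul (knave) says "Carol always lies" - this is FALSE (a lie) because Carol is a knight.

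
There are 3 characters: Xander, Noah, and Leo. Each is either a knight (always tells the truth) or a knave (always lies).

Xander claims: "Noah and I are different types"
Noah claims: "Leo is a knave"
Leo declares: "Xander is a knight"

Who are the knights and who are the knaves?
Xander is a knight.
Noah is a knave.
Leo is a knight.

Verification:
- Xander (knight) says "Noah and I are different types" - this is TRUE because Xander is a knight and Noah is a knave.
- Noah (knave) says "Leo is a knave" - this is FALSE (a lie) because Leo is a knight.
- Leo (knight) says "Xander is a knight" - this is TRUE because Xander is a knight.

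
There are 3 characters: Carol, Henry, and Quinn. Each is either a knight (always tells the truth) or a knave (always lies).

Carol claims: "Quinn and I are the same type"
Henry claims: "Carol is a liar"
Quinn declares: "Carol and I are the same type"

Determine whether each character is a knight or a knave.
Carol is a knight.
Henry is a knave.
Quinn is a knight.

Verification:
- Carol (knight) says "Quinn and I are the same type" - this is TRUE because Carol is a knight and Quinn is a knight.
- Henry (knave) says "Carol is a liar" - this is FALSE (a lie) because Carol is a knight.
- Quinn (knight) says "Carol and I are the same type" - this is TRUE because Quinn is a knight and Carol is a knight.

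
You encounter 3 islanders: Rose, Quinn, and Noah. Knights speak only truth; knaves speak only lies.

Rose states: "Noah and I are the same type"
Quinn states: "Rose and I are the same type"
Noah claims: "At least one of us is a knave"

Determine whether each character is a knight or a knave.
Rose is a knight.
Quinn is a knave.
Noah is a knight.

Verification:
- Rose (knight) says "Noah and I are the same type" - this is TRUE because Rose is a knight and Noah is a knight.
- Quinn (knave) says "Rose and I are the same type" - this is FALSE (a lie) because Quinn is a knave and Rose is a knight.
- Noah (knight) says "At least one of us is a knave" - this is TRUE because Quinn is a knave.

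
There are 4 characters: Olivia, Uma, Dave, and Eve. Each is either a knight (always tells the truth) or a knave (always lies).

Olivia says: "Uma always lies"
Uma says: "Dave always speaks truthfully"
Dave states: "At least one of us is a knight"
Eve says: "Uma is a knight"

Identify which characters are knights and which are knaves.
Olivia is a knave.
Uma is a knight.
Dave is a knight.
Eve is a knight.

Verification:
- Olivia (knave) says "Uma always lies" - this is FALSE (a lie) because Uma is a knight.
- Uma (knight) says "Dave always speaks truthfully" - this is TRUE because Dave is a knight.
- Dave (knight) says "At least one of us is a knight" - this is TRUE because Uma, Dave, and Eve are knights.
- Eve (knight) says "Uma is a knight" - this is TRUE because Uma is a knight.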